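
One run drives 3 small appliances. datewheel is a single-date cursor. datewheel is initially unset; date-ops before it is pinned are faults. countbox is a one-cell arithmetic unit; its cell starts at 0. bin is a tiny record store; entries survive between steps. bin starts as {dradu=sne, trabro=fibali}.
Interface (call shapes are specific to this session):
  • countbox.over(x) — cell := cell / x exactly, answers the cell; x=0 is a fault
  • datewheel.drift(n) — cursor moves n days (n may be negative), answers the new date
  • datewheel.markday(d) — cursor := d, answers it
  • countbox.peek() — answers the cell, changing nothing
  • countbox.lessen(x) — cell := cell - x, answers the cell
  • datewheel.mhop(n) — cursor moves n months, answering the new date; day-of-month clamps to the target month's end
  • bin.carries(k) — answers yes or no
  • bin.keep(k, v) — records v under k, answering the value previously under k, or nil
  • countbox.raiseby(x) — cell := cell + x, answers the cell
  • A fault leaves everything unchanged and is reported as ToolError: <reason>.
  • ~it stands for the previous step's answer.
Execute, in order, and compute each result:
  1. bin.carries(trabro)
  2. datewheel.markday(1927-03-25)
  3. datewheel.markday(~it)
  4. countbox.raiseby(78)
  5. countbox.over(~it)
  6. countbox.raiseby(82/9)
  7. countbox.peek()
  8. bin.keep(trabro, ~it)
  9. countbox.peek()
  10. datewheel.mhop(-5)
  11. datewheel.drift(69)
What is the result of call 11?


Answer: 1927-01-02

Derivation:
! bin.carries(k='trabro') == yes
! datewheel.markday(d='1927-03-25') == 1927-03-25
! datewheel.markday(d='~it') == 1927-03-25
! countbox.raiseby(x='78') == 78
! countbox.over(x='~it') == 1
! countbox.raiseby(x='82/9') == 91/9
! countbox.peek() == 91/9
! bin.keep(k='trabro', v='~it') == fibali
! countbox.peek() == 91/9
! datewheel.mhop(n='-5') == 1926-10-25
! datewheel.drift(n='69') == 1927-01-02


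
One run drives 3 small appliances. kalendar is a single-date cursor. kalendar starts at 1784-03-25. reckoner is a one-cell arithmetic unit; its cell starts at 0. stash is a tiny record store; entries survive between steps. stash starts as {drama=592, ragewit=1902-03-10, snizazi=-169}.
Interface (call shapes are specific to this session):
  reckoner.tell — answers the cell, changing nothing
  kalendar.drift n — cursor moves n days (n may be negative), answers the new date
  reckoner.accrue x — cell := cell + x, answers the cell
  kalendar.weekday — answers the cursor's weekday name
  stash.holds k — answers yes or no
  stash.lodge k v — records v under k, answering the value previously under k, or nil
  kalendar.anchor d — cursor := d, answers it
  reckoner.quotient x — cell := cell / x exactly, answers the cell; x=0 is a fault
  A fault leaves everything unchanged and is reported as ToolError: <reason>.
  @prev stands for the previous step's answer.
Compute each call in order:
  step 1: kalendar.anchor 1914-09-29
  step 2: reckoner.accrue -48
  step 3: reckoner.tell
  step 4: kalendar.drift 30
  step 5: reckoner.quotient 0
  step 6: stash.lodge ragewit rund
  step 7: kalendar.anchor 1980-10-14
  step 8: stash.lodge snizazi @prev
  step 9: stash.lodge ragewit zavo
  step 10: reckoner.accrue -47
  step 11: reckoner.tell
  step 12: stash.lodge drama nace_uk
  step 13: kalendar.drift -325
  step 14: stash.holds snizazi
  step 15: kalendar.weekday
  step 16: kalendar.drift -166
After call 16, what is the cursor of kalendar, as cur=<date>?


# kalendar.anchor(1914-09-29) == 1914-09-29
# reckoner.accrue(-48) == -48
# reckoner.tell() == -48
# kalendar.drift(30) == 1914-10-29
# reckoner.quotient(0) == ToolError: division by zero
# stash.lodge(ragewit, rund) == 1902-03-10
# kalendar.anchor(1980-10-14) == 1980-10-14
# stash.lodge(snizazi, @prev) == -169
# stash.lodge(ragewit, zavo) == rund
# reckoner.accrue(-47) == -95
# reckoner.tell() == -95
# stash.lodge(drama, nace_uk) == 592
# kalendar.drift(-325) == 1979-11-24
# stash.holds(snizazi) == yes
# kalendar.weekday() == Saturday
# kalendar.drift(-166) == 1979-06-11

Answer: cur=1979-06-11


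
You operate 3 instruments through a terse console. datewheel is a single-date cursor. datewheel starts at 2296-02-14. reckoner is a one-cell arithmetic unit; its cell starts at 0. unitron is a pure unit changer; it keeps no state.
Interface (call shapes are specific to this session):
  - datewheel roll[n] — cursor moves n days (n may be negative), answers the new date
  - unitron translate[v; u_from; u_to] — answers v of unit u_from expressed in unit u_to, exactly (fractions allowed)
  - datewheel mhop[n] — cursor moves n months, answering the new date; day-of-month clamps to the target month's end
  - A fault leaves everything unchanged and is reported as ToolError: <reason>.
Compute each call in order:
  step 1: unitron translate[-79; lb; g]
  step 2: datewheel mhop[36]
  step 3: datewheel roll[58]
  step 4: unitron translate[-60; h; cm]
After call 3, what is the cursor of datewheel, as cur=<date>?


Answer: cur=2299-04-13

Derivation:
Do: unitron translate[v='-79'; u_from='lb'; u_to='g']
See: -3583379723/100000
Do: datewheel mhop[n='36']
See: 2299-02-14
Do: datewheel roll[n='58']
See: 2299-04-13
Do: unitron translate[v='-60'; u_from='h'; u_to='cm']
See: ToolError: incompatible units


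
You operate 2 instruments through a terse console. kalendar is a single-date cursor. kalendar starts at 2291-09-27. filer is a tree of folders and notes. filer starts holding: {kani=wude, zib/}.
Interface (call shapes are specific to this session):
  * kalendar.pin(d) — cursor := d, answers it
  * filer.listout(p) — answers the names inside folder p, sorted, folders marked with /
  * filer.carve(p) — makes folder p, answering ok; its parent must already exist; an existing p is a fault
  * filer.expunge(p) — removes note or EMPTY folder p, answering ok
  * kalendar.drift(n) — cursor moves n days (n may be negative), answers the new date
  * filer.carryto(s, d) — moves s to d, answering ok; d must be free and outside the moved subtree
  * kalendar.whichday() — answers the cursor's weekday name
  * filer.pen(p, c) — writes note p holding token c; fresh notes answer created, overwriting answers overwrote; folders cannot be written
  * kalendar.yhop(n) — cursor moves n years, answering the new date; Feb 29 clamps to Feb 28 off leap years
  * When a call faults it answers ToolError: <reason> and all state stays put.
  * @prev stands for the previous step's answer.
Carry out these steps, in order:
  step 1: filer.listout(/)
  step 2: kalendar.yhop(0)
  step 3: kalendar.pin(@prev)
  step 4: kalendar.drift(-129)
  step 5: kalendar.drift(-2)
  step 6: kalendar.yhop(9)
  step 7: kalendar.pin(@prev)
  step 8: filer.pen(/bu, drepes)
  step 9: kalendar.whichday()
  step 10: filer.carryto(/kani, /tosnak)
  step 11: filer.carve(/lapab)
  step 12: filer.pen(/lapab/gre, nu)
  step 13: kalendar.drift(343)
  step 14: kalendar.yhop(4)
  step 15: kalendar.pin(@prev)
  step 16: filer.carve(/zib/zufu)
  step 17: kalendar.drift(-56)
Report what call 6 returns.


Step: filer.listout[/]
Result: [kani, zib/]
Step: kalendar.yhop[0]
Result: 2291-09-27
Step: kalendar.pin[@prev]
Result: 2291-09-27
Step: kalendar.drift[-129]
Result: 2291-05-21
Step: kalendar.drift[-2]
Result: 2291-05-19
Step: kalendar.yhop[9]
Result: 2300-05-19
Step: kalendar.pin[@prev]
Result: 2300-05-19
Step: filer.pen[/bu; drepes]
Result: created
Step: kalendar.whichday[]
Result: Saturday
Step: filer.carryto[/kani; /tosnak]
Result: ok
Step: filer.carve[/lapab]
Result: ok
Step: filer.pen[/lapab/gre; nu]
Result: created
Step: kalendar.drift[343]
Result: 2301-04-27
Step: kalendar.yhop[4]
Result: 2305-04-27
Step: kalendar.pin[@prev]
Result: 2305-04-27
Step: filer.carve[/zib/zufu]
Result: ok
Step: kalendar.drift[-56]
Result: 2305-03-02

Answer: 2300-05-19


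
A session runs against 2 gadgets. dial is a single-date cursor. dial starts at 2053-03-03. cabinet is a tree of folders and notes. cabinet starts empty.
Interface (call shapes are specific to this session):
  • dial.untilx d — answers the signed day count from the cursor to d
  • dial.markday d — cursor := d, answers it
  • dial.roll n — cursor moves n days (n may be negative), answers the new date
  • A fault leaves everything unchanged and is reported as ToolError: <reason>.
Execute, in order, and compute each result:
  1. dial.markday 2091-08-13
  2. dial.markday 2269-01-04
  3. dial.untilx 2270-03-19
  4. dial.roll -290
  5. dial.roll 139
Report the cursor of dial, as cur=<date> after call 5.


Answer: cur=2268-08-06

Derivation:
I run markday passing d=2091-08-13, yielding 2091-08-13.
I call markday passing d=2269-01-04, and get 2269-01-04.
I call untilx passing d=2270-03-19, and observe 439.
Now I run roll passing n=-290, yielding 2268-03-20.
I use roll passing n=139, and observe 2268-08-06.


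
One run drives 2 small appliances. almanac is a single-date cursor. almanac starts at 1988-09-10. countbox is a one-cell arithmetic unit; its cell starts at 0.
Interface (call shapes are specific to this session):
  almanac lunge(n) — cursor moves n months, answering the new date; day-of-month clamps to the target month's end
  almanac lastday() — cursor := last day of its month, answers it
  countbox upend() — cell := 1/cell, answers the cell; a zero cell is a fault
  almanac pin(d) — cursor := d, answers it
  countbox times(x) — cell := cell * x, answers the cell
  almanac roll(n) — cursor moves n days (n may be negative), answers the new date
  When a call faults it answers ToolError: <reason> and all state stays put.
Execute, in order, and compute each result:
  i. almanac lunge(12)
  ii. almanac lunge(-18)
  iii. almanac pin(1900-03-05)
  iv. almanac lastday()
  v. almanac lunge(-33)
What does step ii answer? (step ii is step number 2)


Answer: 1988-03-10

Derivation:
-> almanac lunge(n→12)
<- 1989-09-10
-> almanac lunge(n→-18)
<- 1988-03-10
-> almanac pin(d→1900-03-05)
<- 1900-03-05
-> almanac lastday()
<- 1900-03-31
-> almanac lunge(n→-33)
<- 1897-06-30


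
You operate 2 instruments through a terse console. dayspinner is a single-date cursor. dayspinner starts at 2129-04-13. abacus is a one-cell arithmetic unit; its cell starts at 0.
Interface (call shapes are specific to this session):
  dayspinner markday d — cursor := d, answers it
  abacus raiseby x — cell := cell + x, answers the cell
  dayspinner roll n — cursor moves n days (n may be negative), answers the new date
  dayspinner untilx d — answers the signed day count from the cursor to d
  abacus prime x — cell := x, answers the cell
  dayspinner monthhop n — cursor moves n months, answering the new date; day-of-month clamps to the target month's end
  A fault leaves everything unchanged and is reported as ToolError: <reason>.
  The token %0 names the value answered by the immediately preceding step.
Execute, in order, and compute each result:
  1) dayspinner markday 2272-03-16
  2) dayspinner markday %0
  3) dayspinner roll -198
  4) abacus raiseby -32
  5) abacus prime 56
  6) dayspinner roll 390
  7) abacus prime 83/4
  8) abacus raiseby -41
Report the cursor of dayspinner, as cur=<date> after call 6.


[in] dayspinner markday d='2272-03-16'
= 2272-03-16
[in] dayspinner markday d='%0'
= 2272-03-16
[in] dayspinner roll n='-198'
= 2271-08-31
[in] abacus raiseby x='-32'
= -32
[in] abacus prime x='56'
= 56
[in] dayspinner roll n='390'
= 2272-09-24
[in] abacus prime x='83/4'
= 83/4
[in] abacus raiseby x='-41'
= -81/4

Answer: cur=2272-09-24


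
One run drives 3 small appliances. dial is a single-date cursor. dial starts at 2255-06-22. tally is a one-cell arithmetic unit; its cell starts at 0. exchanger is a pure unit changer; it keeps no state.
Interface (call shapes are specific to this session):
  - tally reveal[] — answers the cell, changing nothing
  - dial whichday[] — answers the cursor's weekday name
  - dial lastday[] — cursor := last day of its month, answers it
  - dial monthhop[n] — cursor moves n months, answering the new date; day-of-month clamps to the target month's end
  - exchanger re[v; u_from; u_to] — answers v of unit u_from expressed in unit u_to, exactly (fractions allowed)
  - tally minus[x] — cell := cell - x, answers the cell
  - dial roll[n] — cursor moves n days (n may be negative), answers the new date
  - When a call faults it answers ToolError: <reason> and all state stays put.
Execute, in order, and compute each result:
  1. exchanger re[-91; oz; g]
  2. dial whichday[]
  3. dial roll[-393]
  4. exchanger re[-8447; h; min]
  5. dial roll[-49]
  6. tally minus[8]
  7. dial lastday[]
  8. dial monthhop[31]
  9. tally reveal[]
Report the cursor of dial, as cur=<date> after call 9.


I use exchanger re using v→-91, u_from→oz, u_to→g, and observe -4127690567/1600000.
Now I run dial whichday(), and get Friday.
Now I run dial roll using n→-393, giving 2254-05-25.
Next I call exchanger re using v→-8447, u_from→h, u_to→min, which returns -506820.
I call dial roll using n→-49, and see 2254-04-06.
I invoke tally minus using x→8: -8.
I try dial lastday, and see 2254-04-30.
I try dial monthhop using n→31, and observe 2256-11-30.
I invoke tally reveal(), yielding -8.

Answer: cur=2256-11-30


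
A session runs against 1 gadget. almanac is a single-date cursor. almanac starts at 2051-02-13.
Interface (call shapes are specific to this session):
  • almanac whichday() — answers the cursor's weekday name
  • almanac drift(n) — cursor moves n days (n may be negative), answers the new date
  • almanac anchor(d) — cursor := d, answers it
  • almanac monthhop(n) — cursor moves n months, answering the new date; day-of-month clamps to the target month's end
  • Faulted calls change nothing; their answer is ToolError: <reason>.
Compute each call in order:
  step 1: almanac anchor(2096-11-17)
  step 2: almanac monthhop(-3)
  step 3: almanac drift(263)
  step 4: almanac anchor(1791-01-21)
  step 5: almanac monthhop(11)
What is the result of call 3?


Act: almanac anchor[2096-11-17]
Obs: 2096-11-17
Act: almanac monthhop[-3]
Obs: 2096-08-17
Act: almanac drift[263]
Obs: 2097-05-07
Act: almanac anchor[1791-01-21]
Obs: 1791-01-21
Act: almanac monthhop[11]
Obs: 1791-12-21

Answer: 2097-05-07


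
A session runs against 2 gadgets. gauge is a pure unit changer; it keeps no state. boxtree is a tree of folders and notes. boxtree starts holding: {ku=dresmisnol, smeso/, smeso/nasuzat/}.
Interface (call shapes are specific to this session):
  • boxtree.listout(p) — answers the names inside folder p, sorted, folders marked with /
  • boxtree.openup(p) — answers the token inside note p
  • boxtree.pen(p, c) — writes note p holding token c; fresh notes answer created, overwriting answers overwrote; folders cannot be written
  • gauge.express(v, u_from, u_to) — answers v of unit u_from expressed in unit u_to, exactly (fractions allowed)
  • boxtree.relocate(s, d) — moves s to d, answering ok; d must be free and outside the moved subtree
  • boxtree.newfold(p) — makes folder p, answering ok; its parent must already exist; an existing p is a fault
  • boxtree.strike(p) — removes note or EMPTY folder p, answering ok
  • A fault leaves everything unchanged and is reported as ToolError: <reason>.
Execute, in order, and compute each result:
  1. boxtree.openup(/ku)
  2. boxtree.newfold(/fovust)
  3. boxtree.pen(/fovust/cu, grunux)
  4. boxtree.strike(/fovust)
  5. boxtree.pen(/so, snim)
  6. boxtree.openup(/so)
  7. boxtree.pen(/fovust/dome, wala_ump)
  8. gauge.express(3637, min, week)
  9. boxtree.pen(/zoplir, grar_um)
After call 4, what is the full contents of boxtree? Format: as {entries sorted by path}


→ boxtree.openup(/ku)
← dresmisnol
→ boxtree.newfold(/fovust)
← ok
→ boxtree.pen(/fovust/cu, grunux)
← created
→ boxtree.strike(/fovust)
← ToolError: not empty
→ boxtree.pen(/so, snim)
← created
→ boxtree.openup(/so)
← snim
→ boxtree.pen(/fovust/dome, wala_ump)
← created
→ gauge.express(3637, min, week)
← 3637/10080
→ boxtree.pen(/zoplir, grar_um)
← created

Answer: {fovust/, fovust/cu=grunux, ku=dresmisnol, smeso/, smeso/nasuzat/}


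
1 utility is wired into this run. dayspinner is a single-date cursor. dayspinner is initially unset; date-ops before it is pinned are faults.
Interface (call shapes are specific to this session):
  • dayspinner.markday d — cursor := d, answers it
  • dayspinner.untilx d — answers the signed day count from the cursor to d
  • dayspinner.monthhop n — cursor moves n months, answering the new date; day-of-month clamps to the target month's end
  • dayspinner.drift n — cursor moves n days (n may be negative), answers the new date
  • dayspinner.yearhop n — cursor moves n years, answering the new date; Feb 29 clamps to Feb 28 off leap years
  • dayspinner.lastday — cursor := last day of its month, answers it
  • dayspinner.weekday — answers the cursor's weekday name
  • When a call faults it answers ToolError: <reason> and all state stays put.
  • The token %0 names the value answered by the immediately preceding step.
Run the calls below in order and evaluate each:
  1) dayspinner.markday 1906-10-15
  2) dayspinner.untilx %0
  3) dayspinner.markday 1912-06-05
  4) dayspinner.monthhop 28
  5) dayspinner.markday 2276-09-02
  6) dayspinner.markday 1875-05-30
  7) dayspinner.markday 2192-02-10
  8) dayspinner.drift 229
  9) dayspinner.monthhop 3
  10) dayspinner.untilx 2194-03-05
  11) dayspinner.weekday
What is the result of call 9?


I call markday(d='1906-10-15'), — result: 1906-10-15.
I invoke untilx(d='%0'), and see 0.
Calling markday(d='1912-06-05'), yielding 1912-06-05.
I invoke monthhop(n='28'), → 1914-10-05.
I use markday(d='2276-09-02'), and observe 2276-09-02.
I try markday(d='1875-05-30'), → 1875-05-30.
I use markday(d='2192-02-10'), and get 2192-02-10.
I try drift(n='229'), giving 2192-09-26.
Using monthhop(n='3'), giving 2192-12-26.
Now I run untilx(d='2194-03-05'), and get 434.
Invoking weekday, — result: Wednesday.

Answer: 2192-12-26


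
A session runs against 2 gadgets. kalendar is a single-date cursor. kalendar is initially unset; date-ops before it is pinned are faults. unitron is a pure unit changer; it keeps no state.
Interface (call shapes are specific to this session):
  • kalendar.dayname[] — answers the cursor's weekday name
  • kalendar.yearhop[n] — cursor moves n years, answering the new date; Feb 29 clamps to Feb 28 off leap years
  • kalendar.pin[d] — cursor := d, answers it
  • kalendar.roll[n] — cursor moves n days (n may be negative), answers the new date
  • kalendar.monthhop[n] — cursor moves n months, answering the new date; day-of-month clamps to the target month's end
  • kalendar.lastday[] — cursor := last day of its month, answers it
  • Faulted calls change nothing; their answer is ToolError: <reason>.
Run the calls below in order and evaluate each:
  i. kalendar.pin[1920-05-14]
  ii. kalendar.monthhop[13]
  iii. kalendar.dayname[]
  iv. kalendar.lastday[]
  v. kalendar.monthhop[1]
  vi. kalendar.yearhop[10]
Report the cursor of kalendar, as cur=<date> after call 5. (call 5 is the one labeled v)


Answer: cur=1921-07-30

Derivation:
# kalendar.pin(d: 1920-05-14) ~> 1920-05-14
# kalendar.monthhop(n: 13) ~> 1921-06-14
# kalendar.dayname() ~> Tuesday
# kalendar.lastday() ~> 1921-06-30
# kalendar.monthhop(n: 1) ~> 1921-07-30
# kalendar.yearhop(n: 10) ~> 1931-07-30


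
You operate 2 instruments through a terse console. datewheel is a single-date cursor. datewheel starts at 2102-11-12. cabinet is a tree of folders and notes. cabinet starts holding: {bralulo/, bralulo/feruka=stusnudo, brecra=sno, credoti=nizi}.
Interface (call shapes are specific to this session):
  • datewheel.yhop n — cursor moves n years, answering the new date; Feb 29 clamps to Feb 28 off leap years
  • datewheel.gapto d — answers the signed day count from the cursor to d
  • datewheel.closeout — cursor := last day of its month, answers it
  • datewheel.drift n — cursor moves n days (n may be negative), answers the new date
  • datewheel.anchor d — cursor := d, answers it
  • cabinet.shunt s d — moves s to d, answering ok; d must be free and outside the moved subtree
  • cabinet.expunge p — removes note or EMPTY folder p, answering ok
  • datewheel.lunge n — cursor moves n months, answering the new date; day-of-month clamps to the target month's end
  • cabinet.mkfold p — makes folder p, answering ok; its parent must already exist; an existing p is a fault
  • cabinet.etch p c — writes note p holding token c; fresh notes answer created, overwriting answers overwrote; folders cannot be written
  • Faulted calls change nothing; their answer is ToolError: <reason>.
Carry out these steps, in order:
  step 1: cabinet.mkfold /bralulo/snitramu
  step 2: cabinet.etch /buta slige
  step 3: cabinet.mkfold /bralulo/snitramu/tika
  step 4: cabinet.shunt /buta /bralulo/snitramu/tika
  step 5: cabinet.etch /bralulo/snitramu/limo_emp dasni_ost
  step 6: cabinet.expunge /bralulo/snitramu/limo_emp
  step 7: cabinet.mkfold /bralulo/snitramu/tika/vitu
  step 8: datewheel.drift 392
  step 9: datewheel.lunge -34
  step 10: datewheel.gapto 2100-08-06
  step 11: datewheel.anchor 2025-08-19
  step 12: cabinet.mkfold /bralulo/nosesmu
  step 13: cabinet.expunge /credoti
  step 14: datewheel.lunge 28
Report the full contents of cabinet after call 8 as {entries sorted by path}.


Calling cabinet.mkfold using p='/bralulo/snitramu', and see ok.
I run cabinet.etch using p='/buta', c='slige', which returns created.
Now I run cabinet.mkfold using p='/bralulo/snitramu/tika', and see ok.
I call cabinet.shunt using s='/buta', d='/bralulo/snitramu/tika', and get ToolError: exists.
Using cabinet.etch using p='/bralulo/snitramu/limo_emp', c='dasni_ost', and observe created.
Now I run cabinet.expunge using p='/bralulo/snitramu/limo_emp': ok.
Then cabinet.mkfold using p='/bralulo/snitramu/tika/vitu', yielding ok.
Calling datewheel.drift using n='392', yielding 2103-12-09.
I use datewheel.lunge using n='-34', and get 2101-02-09.
Calling datewheel.gapto using d='2100-08-06', and get -187.
I invoke datewheel.anchor using d='2025-08-19', and get 2025-08-19.
Next I call cabinet.mkfold using p='/bralulo/nosesmu', and get ok.
I run cabinet.expunge using p='/credoti', giving ok.
I call datewheel.lunge using n='28', and see 2027-12-19.

Answer: {bralulo/, bralulo/feruka=stusnudo, bralulo/snitramu/, bralulo/snitramu/tika/, bralulo/snitramu/tika/vitu/, brecra=sno, buta=slige, credoti=nizi}


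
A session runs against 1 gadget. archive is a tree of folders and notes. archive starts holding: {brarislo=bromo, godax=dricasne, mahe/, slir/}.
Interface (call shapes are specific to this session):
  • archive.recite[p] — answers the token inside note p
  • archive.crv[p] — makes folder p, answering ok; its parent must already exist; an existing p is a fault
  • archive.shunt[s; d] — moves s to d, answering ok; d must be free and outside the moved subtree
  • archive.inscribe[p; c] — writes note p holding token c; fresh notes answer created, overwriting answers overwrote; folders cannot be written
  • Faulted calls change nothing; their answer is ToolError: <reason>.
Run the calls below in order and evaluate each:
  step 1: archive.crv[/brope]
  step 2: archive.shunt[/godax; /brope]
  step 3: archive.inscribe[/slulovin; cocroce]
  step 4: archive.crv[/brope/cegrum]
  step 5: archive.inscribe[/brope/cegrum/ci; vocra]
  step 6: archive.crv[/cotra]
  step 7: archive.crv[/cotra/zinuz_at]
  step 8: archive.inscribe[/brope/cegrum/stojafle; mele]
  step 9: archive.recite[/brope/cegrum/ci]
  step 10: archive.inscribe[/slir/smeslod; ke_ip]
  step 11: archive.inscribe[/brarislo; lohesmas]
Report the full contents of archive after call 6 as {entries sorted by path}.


→ crv(p: /brope)
← ok
→ shunt(s: /godax, d: /brope)
← ToolError: exists
→ inscribe(p: /slulovin, c: cocroce)
← created
→ crv(p: /brope/cegrum)
← ok
→ inscribe(p: /brope/cegrum/ci, c: vocra)
← created
→ crv(p: /cotra)
← ok
→ crv(p: /cotra/zinuz_at)
← ok
→ inscribe(p: /brope/cegrum/stojafle, c: mele)
← created
→ recite(p: /brope/cegrum/ci)
← vocra
→ inscribe(p: /slir/smeslod, c: ke_ip)
← created
→ inscribe(p: /brarislo, c: lohesmas)
← overwrote

Answer: {brarislo=bromo, brope/, brope/cegrum/, brope/cegrum/ci=vocra, cotra/, godax=dricasne, mahe/, slir/, slulovin=cocroce}


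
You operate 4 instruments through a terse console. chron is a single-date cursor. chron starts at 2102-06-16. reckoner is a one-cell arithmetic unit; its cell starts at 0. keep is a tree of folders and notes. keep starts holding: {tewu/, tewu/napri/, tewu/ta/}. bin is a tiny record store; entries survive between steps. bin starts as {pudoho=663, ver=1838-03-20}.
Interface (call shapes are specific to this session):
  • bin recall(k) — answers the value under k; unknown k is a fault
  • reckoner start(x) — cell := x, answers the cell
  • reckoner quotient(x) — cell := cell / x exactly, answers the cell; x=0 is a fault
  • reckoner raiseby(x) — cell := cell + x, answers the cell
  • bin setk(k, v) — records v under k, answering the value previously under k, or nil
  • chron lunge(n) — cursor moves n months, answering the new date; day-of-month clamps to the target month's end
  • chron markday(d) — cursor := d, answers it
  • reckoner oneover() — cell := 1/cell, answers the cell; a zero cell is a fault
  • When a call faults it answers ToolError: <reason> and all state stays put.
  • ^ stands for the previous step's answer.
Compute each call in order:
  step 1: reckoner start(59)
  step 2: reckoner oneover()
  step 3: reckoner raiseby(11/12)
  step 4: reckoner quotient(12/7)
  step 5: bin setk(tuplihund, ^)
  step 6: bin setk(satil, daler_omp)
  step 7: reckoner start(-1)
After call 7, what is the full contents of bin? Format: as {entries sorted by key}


Answer: {pudoho=663, satil=daler_omp, tuplihund=4627/8496, ver=1838-03-20}

Derivation:
// 1. reckoner start(x='59') ~> 59
// 2. reckoner oneover() ~> 1/59
// 3. reckoner raiseby(x='11/12') ~> 661/708
// 4. reckoner quotient(x='12/7') ~> 4627/8496
// 5. bin setk(k='tuplihund', v='^') ~> nil
// 6. bin setk(k='satil', v='daler_omp') ~> nil
// 7. reckoner start(x='-1') ~> -1


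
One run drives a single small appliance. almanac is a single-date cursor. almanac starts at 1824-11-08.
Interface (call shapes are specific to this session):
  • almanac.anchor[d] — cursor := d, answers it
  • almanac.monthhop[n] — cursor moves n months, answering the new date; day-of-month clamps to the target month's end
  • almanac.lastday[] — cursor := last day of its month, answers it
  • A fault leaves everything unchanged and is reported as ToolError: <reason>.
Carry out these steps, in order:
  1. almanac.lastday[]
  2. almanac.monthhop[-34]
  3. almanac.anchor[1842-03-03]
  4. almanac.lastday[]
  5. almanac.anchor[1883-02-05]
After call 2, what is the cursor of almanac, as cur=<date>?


Now I run lastday, which returns 1824-11-30.
I invoke monthhop with n: -34, and get 1822-01-30.
Then anchor with d: 1842-03-03, — result: 1842-03-03.
I invoke lastday: 1842-03-31.
I try anchor with d: 1883-02-05, which returns 1883-02-05.

Answer: cur=1822-01-30


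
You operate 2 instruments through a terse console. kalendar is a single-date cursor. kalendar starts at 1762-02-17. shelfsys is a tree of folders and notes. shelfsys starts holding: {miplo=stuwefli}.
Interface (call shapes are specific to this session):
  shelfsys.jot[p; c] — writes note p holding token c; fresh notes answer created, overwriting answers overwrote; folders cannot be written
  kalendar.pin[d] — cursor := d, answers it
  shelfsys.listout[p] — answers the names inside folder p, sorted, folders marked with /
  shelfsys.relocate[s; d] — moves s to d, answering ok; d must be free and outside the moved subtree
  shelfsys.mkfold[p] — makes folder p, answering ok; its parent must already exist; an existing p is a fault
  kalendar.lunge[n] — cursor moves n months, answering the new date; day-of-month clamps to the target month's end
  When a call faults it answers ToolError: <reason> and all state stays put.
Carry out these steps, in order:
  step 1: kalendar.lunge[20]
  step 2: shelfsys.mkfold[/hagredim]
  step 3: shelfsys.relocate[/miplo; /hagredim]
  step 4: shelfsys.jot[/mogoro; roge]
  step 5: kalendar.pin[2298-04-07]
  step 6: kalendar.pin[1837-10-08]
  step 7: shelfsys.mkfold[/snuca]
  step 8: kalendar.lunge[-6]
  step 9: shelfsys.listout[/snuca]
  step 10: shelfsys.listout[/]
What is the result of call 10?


I invoke kalendar.lunge using n=20, → 1763-10-17.
Calling shelfsys.mkfold using p=/hagredim, → ok.
I use shelfsys.relocate using s=/miplo, d=/hagredim, and get ToolError: exists.
Next I call shelfsys.jot using p=/mogoro, c=roge, and get created.
Now I run kalendar.pin using d=2298-04-07, yielding 2298-04-07.
I call kalendar.pin using d=1837-10-08, yielding 1837-10-08.
I run shelfsys.mkfold using p=/snuca: ok.
I invoke kalendar.lunge using n=-6, giving 1837-04-08.
Then shelfsys.listout using p=/snuca, and observe [].
Then shelfsys.listout using p=/, and see [hagredim/, miplo, mogoro, snuca/].

Answer: [hagredim/, miplo, mogoro, snuca/]


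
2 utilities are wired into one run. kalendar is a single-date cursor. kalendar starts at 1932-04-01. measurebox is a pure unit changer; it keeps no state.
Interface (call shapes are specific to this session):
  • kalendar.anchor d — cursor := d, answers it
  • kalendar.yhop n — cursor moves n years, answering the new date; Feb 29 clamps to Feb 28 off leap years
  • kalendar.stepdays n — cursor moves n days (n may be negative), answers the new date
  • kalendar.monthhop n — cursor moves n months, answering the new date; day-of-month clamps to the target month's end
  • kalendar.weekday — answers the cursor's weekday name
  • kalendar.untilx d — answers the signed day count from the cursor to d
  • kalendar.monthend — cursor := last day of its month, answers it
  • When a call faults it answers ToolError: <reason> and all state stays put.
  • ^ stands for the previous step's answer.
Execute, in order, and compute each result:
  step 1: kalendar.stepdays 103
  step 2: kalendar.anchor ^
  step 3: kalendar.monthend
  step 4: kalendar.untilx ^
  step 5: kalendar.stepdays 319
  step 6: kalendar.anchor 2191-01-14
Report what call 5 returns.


Answer: 1933-06-15

Derivation:
Do: kalendar.stepdays[n: 103]
See: 1932-07-13
Do: kalendar.anchor[d: ^]
See: 1932-07-13
Do: kalendar.monthend[]
See: 1932-07-31
Do: kalendar.untilx[d: ^]
See: 0
Do: kalendar.stepdays[n: 319]
See: 1933-06-15
Do: kalendar.anchor[d: 2191-01-14]
See: 2191-01-14


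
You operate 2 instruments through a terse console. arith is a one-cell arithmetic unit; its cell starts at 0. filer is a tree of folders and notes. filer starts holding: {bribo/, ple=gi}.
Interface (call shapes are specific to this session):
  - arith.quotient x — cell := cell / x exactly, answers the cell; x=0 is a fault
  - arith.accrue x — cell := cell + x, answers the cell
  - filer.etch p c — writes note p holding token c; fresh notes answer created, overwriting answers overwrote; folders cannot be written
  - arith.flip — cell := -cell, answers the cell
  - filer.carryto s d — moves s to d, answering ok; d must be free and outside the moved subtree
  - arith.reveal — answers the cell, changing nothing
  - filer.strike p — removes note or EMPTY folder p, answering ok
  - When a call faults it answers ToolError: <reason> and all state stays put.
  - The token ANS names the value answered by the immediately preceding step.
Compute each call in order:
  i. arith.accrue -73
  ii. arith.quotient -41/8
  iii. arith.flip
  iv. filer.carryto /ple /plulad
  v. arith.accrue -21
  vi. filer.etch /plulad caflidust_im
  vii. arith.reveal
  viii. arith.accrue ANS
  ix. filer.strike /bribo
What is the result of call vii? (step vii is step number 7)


Answer: -1445/41

Derivation:
>>> accrue x=-73
= -73
>>> quotient x=-41/8
= 584/41
>>> flip
= -584/41
>>> carryto s=/ple d=/plulad
= ok
>>> accrue x=-21
= -1445/41
>>> etch p=/plulad c=caflidust_im
= overwrote
>>> reveal
= -1445/41
>>> accrue x=ANS
= -2890/41
>>> strike p=/bribo
= ok


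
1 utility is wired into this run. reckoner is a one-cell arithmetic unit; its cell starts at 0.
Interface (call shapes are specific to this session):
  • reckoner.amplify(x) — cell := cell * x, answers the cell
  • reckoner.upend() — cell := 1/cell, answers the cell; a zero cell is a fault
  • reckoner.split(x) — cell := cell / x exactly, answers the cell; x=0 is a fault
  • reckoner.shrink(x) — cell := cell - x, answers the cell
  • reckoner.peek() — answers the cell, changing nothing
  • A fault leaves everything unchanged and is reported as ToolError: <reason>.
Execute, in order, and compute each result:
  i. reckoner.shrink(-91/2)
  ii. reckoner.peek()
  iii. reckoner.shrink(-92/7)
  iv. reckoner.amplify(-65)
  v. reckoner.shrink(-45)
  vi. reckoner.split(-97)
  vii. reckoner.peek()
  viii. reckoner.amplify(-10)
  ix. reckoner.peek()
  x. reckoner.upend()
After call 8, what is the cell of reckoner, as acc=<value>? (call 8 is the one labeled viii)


Answer: acc=-263675/679

Derivation:
% shrink x='-91/2'
  91/2
% peek
  91/2
% shrink x='-92/7'
  821/14
% amplify x='-65'
  -53365/14
% shrink x='-45'
  -52735/14
% split x='-97'
  52735/1358
% peek
  52735/1358
% amplify x='-10'
  -263675/679
% peek
  -263675/679
% upend
  -679/263675


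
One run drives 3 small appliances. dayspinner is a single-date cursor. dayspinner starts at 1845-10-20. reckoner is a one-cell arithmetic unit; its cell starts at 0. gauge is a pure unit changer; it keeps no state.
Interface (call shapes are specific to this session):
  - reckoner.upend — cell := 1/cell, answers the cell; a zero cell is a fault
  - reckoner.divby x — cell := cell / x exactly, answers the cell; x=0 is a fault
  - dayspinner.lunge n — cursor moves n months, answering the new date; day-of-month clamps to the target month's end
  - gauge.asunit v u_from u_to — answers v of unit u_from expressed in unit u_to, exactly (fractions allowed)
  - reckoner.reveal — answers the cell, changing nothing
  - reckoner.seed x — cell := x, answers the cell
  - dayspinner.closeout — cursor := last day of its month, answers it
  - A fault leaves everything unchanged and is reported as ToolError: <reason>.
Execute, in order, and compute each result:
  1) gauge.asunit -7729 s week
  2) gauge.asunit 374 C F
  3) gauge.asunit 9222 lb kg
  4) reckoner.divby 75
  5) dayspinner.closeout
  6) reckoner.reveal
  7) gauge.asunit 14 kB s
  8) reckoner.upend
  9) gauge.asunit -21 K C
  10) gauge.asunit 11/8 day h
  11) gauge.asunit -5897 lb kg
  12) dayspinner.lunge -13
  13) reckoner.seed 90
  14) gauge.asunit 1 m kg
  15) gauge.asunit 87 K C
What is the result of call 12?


Answer: 1844-09-30

Derivation:
>>> asunit v→-7729 u_from→s u_to→week
= -7729/604800
>>> asunit v→374 u_from→C u_to→F
= 3526/5
>>> asunit v→9222 u_from→lb u_to→kg
= 209151441807/50000000
>>> divby x→75
= 0
>>> closeout
= 1845-10-31
>>> reveal
= 0
>>> asunit v→14 u_from→kB u_to→s
= ToolError: incompatible units
>>> upend
= ToolError: reciprocal of zero
>>> asunit v→-21 u_from→K u_to→C
= -5883/20
>>> asunit v→11/8 u_from→day u_to→h
= 33
>>> asunit v→-5897 u_from→lb u_to→kg
= -267483420589/100000000
>>> lunge n→-13
= 1844-09-30
>>> seed x→90
= 90
>>> asunit v→1 u_from→m u_to→kg
= ToolError: incompatible units
>>> asunit v→87 u_from→K u_to→C
= -3723/20


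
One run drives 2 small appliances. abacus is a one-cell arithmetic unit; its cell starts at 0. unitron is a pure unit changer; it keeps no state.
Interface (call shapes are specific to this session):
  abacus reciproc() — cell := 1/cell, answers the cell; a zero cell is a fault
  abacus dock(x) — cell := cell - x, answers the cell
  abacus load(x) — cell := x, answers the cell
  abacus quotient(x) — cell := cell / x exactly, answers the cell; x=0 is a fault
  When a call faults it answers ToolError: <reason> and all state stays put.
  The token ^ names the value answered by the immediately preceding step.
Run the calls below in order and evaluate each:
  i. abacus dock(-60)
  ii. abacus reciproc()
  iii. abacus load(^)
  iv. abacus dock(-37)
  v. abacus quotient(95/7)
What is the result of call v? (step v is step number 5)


CALL abacus dock[x='-60']
RET  60
CALL abacus reciproc[]
RET  1/60
CALL abacus load[x='^']
RET  1/60
CALL abacus dock[x='-37']
RET  2221/60
CALL abacus quotient[x='95/7']
RET  15547/5700

Answer: 15547/5700


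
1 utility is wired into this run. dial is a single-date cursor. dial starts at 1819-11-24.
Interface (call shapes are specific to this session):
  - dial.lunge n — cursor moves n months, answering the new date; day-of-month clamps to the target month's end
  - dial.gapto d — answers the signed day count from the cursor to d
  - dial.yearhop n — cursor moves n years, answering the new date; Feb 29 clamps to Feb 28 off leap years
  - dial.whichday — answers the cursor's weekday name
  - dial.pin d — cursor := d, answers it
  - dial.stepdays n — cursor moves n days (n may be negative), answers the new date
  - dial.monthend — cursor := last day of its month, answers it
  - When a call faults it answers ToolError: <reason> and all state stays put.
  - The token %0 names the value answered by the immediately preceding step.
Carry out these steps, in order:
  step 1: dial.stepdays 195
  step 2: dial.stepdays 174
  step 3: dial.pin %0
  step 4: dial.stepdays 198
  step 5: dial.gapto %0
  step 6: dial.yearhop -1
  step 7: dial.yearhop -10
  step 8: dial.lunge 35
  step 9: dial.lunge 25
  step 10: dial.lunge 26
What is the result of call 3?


Answer: 1820-11-27

Derivation:
# dial.stepdays(n→195) : 1820-06-06
# dial.stepdays(n→174) : 1820-11-27
# dial.pin(d→%0) : 1820-11-27
# dial.stepdays(n→198) : 1821-06-13
# dial.gapto(d→%0) : 0
# dial.yearhop(n→-1) : 1820-06-13
# dial.yearhop(n→-10) : 1810-06-13
# dial.lunge(n→35) : 1813-05-13
# dial.lunge(n→25) : 1815-06-13
# dial.lunge(n→26) : 1817-08-13


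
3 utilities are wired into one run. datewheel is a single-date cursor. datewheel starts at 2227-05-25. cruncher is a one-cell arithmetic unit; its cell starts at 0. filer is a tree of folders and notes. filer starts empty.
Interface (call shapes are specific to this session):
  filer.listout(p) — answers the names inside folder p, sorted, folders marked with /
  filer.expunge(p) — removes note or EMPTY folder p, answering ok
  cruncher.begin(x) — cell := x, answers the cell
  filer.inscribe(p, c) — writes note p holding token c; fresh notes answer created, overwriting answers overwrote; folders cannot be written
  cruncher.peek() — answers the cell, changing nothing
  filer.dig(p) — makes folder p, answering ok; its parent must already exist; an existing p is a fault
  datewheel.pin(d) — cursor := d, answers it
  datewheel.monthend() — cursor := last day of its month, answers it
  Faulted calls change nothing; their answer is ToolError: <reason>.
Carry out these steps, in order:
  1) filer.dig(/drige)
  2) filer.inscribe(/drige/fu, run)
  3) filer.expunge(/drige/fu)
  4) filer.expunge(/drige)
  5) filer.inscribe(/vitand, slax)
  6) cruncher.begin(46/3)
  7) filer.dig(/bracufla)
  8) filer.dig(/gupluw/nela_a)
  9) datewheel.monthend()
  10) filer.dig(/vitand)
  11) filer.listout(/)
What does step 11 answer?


>>> filer.dig p: /drige
  ok
>>> filer.inscribe p: /drige/fu c: run
  created
>>> filer.expunge p: /drige/fu
  ok
>>> filer.expunge p: /drige
  ok
>>> filer.inscribe p: /vitand c: slax
  created
>>> cruncher.begin x: 46/3
  46/3
>>> filer.dig p: /bracufla
  ok
>>> filer.dig p: /gupluw/nela_a
  ToolError: no parent
>>> datewheel.monthend
  2227-05-31
>>> filer.dig p: /vitand
  ToolError: exists
>>> filer.listout p: /
  [bracufla/, vitand]

Answer: [bracufla/, vitand]


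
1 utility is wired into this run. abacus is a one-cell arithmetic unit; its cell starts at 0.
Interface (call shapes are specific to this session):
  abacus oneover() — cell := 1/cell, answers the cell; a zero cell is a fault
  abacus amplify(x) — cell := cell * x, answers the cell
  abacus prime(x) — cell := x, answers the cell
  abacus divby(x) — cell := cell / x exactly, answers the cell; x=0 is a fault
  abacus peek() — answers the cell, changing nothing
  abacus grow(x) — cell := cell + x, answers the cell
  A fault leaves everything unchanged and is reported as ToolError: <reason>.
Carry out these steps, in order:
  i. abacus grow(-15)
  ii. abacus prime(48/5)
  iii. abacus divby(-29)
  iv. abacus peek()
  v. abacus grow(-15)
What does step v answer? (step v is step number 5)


Answer: -2223/145

Derivation:
[in] abacus grow x='-15'
[out] -15
[in] abacus prime x='48/5'
[out] 48/5
[in] abacus divby x='-29'
[out] -48/145
[in] abacus peek
[out] -48/145
[in] abacus grow x='-15'
[out] -2223/145
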